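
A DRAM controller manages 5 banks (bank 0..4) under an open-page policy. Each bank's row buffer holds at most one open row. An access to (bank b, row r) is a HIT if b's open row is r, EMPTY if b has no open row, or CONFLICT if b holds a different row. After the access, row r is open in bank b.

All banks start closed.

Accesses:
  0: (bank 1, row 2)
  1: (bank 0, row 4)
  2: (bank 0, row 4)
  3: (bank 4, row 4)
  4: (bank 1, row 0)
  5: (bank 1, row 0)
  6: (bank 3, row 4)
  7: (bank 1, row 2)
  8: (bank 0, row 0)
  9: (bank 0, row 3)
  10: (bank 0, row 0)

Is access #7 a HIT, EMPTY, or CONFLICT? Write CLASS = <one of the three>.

0: bank 1 row 2 — prev None → EMPTY
1: bank 0 row 4 — prev None → EMPTY
2: bank 0 row 4 — prev 4 → HIT
3: bank 4 row 4 — prev None → EMPTY
4: bank 1 row 0 — prev 2 → CONFLICT
5: bank 1 row 0 — prev 0 → HIT
6: bank 3 row 4 — prev None → EMPTY
7: bank 1 row 2 — prev 0 → CONFLICT
8: bank 0 row 0 — prev 4 → CONFLICT
9: bank 0 row 3 — prev 0 → CONFLICT
10: bank 0 row 0 — prev 3 → CONFLICT

CLASS = CONFLICT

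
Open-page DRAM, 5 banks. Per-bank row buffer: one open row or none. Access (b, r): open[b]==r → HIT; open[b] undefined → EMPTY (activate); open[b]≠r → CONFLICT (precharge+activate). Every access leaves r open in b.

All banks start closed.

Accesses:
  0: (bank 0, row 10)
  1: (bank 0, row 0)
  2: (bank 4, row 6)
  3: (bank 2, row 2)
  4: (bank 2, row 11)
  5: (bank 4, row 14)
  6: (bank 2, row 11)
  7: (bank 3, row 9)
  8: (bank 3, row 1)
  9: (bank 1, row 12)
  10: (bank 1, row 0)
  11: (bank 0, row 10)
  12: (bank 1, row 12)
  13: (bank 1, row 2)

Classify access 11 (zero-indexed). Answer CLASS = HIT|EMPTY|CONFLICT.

CLASS = CONFLICT

  [0] b0 r10: no row ⇒ E
  [1] b0 r0: had r10 ⇒ C
  [2] b4 r6: no row ⇒ E
  [3] b2 r2: no row ⇒ E
  [4] b2 r11: had r2 ⇒ C
  [5] b4 r14: had r6 ⇒ C
  [6] b2 r11: had r11 ⇒ H
  [7] b3 r9: no row ⇒ E
  [8] b3 r1: had r9 ⇒ C
  [9] b1 r12: no row ⇒ E
  [10] b1 r0: had r12 ⇒ C
  [11] b0 r10: had r0 ⇒ C
  [12] b1 r12: had r0 ⇒ C
  [13] b1 r2: had r12 ⇒ C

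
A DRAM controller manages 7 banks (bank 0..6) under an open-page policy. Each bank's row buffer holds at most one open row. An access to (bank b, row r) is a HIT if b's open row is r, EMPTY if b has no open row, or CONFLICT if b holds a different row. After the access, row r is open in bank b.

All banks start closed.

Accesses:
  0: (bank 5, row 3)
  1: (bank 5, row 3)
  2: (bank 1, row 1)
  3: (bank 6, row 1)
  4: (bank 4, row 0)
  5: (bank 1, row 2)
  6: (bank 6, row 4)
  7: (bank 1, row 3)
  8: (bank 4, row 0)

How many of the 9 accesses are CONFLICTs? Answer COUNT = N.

COUNT = 3

0: bank 5 row 3 — prev None → EMPTY
1: bank 5 row 3 — prev 3 → HIT
2: bank 1 row 1 — prev None → EMPTY
3: bank 6 row 1 — prev None → EMPTY
4: bank 4 row 0 — prev None → EMPTY
5: bank 1 row 2 — prev 1 → CONFLICT
6: bank 6 row 4 — prev 1 → CONFLICT
7: bank 1 row 3 — prev 2 → CONFLICT
8: bank 4 row 0 — prev 0 → HIT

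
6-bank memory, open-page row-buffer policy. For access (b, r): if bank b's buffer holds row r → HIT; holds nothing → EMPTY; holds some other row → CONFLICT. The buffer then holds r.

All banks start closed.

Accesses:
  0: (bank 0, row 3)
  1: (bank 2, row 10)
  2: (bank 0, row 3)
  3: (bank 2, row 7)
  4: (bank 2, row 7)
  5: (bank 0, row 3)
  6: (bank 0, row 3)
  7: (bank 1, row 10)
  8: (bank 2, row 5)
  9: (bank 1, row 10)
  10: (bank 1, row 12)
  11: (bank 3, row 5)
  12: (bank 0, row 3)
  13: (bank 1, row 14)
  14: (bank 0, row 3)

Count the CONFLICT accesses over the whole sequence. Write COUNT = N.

COUNT = 4

step 0: bank0 None->3 [EMPTY]
step 1: bank2 None->10 [EMPTY]
step 2: bank0 3->3 [HIT]
step 3: bank2 10->7 [CONFLICT]
step 4: bank2 7->7 [HIT]
step 5: bank0 3->3 [HIT]
step 6: bank0 3->3 [HIT]
step 7: bank1 None->10 [EMPTY]
step 8: bank2 7->5 [CONFLICT]
step 9: bank1 10->10 [HIT]
step 10: bank1 10->12 [CONFLICT]
step 11: bank3 None->5 [EMPTY]
step 12: bank0 3->3 [HIT]
step 13: bank1 12->14 [CONFLICT]
step 14: bank0 3->3 [HIT]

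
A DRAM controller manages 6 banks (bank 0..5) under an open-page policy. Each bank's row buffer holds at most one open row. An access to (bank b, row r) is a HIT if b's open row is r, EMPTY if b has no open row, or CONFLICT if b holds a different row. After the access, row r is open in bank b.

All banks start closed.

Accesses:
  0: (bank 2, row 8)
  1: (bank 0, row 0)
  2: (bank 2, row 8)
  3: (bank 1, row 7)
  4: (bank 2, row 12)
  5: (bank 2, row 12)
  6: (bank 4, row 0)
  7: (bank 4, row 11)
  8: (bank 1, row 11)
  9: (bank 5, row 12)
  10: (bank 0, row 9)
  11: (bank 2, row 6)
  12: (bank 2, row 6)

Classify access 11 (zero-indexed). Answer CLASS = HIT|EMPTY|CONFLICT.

CLASS = CONFLICT

#0 (2,8) E
#1 (0,0) E
#2 (2,8) H  (was 8)
#3 (1,7) E
#4 (2,12) C  (was 8)
#5 (2,12) H  (was 12)
#6 (4,0) E
#7 (4,11) C  (was 0)
#8 (1,11) C  (was 7)
#9 (5,12) E
#10 (0,9) C  (was 0)
#11 (2,6) C  (was 12)
#12 (2,6) H  (was 6)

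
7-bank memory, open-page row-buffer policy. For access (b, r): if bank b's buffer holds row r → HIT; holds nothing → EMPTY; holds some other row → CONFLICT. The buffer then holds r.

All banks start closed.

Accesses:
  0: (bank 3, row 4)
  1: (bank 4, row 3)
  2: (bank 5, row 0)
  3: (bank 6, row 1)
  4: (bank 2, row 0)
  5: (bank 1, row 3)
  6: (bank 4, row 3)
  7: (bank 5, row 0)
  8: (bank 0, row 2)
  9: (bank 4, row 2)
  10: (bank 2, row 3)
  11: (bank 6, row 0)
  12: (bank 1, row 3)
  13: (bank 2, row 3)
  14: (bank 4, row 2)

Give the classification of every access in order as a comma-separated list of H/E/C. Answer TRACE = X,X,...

  [0] b3 r4: no row ⇒ E
  [1] b4 r3: no row ⇒ E
  [2] b5 r0: no row ⇒ E
  [3] b6 r1: no row ⇒ E
  [4] b2 r0: no row ⇒ E
  [5] b1 r3: no row ⇒ E
  [6] b4 r3: had r3 ⇒ H
  [7] b5 r0: had r0 ⇒ H
  [8] b0 r2: no row ⇒ E
  [9] b4 r2: had r3 ⇒ C
  [10] b2 r3: had r0 ⇒ C
  [11] b6 r0: had r1 ⇒ C
  [12] b1 r3: had r3 ⇒ H
  [13] b2 r3: had r3 ⇒ H
  [14] b4 r2: had r2 ⇒ H

TRACE = E,E,E,E,E,E,H,H,E,C,C,C,H,H,H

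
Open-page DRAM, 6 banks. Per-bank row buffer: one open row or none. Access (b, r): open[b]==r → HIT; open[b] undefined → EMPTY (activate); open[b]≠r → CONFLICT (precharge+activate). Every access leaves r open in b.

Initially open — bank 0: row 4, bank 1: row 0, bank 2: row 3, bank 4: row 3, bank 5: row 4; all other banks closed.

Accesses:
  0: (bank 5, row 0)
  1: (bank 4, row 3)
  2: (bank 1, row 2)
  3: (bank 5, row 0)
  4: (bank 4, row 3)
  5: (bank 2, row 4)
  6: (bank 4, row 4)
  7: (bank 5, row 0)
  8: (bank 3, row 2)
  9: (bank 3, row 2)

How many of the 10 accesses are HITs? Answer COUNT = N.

COUNT = 5

#0 (5,0) C  (was 4)
#1 (4,3) H  (was 3)
#2 (1,2) C  (was 0)
#3 (5,0) H  (was 0)
#4 (4,3) H  (was 3)
#5 (2,4) C  (was 3)
#6 (4,4) C  (was 3)
#7 (5,0) H  (was 0)
#8 (3,2) E
#9 (3,2) H  (was 2)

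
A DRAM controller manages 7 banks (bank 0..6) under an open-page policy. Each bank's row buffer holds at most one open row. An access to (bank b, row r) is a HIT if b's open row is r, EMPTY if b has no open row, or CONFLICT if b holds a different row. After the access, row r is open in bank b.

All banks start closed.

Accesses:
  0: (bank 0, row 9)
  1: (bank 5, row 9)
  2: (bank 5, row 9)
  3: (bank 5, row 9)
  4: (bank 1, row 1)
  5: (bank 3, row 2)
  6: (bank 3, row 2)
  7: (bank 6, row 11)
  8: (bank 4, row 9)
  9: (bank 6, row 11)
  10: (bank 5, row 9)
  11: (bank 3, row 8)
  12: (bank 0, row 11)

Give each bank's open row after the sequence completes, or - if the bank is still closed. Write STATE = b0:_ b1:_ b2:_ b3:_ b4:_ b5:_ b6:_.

0: bank 0 row 9 — prev None → EMPTY
1: bank 5 row 9 — prev None → EMPTY
2: bank 5 row 9 — prev 9 → HIT
3: bank 5 row 9 — prev 9 → HIT
4: bank 1 row 1 — prev None → EMPTY
5: bank 3 row 2 — prev None → EMPTY
6: bank 3 row 2 — prev 2 → HIT
7: bank 6 row 11 — prev None → EMPTY
8: bank 4 row 9 — prev None → EMPTY
9: bank 6 row 11 — prev 11 → HIT
10: bank 5 row 9 — prev 9 → HIT
11: bank 3 row 8 — prev 2 → CONFLICT
12: bank 0 row 11 — prev 9 → CONFLICT

STATE = b0:11 b1:1 b2:- b3:8 b4:9 b5:9 b6:11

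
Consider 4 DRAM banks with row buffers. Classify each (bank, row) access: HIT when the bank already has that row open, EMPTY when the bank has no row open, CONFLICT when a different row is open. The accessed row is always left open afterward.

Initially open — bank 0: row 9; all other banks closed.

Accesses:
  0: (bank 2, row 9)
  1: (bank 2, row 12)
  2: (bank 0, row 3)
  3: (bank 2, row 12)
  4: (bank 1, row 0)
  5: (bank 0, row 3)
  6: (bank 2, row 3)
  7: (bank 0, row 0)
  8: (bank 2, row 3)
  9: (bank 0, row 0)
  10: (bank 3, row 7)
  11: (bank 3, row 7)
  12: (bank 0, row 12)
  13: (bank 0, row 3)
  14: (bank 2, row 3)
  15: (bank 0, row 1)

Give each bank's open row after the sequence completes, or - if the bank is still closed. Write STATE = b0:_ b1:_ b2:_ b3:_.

STATE = b0:1 b1:0 b2:3 b3:7

#0 (2,9) E
#1 (2,12) C  (was 9)
#2 (0,3) C  (was 9)
#3 (2,12) H  (was 12)
#4 (1,0) E
#5 (0,3) H  (was 3)
#6 (2,3) C  (was 12)
#7 (0,0) C  (was 3)
#8 (2,3) H  (was 3)
#9 (0,0) H  (was 0)
#10 (3,7) E
#11 (3,7) H  (was 7)
#12 (0,12) C  (was 0)
#13 (0,3) C  (was 12)
#14 (2,3) H  (was 3)
#15 (0,1) C  (was 3)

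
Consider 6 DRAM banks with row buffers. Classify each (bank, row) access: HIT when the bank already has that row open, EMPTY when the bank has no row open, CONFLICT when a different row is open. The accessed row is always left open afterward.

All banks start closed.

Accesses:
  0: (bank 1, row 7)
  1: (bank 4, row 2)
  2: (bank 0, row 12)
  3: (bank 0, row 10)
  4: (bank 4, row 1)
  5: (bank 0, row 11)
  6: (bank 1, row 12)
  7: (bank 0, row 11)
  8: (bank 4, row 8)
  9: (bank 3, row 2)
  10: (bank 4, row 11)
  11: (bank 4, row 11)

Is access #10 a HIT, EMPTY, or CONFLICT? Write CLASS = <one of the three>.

CLASS = CONFLICT

#0 (1,7) E
#1 (4,2) E
#2 (0,12) E
#3 (0,10) C  (was 12)
#4 (4,1) C  (was 2)
#5 (0,11) C  (was 10)
#6 (1,12) C  (was 7)
#7 (0,11) H  (was 11)
#8 (4,8) C  (was 1)
#9 (3,2) E
#10 (4,11) C  (was 8)
#11 (4,11) H  (was 11)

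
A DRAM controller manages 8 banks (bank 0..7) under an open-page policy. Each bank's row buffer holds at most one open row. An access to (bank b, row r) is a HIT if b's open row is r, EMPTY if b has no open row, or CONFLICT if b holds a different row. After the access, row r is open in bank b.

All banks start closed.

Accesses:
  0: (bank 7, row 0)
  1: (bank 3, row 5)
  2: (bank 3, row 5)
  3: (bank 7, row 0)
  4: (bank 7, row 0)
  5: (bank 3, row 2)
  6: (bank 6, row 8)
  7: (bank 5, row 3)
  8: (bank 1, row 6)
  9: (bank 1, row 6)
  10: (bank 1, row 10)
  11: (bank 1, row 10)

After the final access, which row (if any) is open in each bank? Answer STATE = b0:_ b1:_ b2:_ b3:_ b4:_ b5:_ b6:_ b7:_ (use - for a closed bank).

STATE = b0:- b1:10 b2:- b3:2 b4:- b5:3 b6:8 b7:0

  [0] b7 r0: no row ⇒ E
  [1] b3 r5: no row ⇒ E
  [2] b3 r5: had r5 ⇒ H
  [3] b7 r0: had r0 ⇒ H
  [4] b7 r0: had r0 ⇒ H
  [5] b3 r2: had r5 ⇒ C
  [6] b6 r8: no row ⇒ E
  [7] b5 r3: no row ⇒ E
  [8] b1 r6: no row ⇒ E
  [9] b1 r6: had r6 ⇒ H
  [10] b1 r10: had r6 ⇒ C
  [11] b1 r10: had r10 ⇒ H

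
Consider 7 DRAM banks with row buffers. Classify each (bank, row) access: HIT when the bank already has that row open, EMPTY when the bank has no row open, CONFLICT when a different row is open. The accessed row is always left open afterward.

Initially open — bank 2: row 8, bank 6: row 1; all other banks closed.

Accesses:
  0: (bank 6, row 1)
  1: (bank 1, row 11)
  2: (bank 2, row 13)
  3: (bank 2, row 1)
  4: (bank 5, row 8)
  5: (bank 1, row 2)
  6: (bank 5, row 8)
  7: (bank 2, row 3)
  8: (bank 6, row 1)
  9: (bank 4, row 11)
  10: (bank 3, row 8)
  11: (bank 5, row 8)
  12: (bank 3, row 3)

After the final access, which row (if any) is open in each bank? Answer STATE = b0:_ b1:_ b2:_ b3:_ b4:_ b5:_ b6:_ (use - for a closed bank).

step 0: bank6 1->1 [HIT]
step 1: bank1 None->11 [EMPTY]
step 2: bank2 8->13 [CONFLICT]
step 3: bank2 13->1 [CONFLICT]
step 4: bank5 None->8 [EMPTY]
step 5: bank1 11->2 [CONFLICT]
step 6: bank5 8->8 [HIT]
step 7: bank2 1->3 [CONFLICT]
step 8: bank6 1->1 [HIT]
step 9: bank4 None->11 [EMPTY]
step 10: bank3 None->8 [EMPTY]
step 11: bank5 8->8 [HIT]
step 12: bank3 8->3 [CONFLICT]

STATE = b0:- b1:2 b2:3 b3:3 b4:11 b5:8 b6:1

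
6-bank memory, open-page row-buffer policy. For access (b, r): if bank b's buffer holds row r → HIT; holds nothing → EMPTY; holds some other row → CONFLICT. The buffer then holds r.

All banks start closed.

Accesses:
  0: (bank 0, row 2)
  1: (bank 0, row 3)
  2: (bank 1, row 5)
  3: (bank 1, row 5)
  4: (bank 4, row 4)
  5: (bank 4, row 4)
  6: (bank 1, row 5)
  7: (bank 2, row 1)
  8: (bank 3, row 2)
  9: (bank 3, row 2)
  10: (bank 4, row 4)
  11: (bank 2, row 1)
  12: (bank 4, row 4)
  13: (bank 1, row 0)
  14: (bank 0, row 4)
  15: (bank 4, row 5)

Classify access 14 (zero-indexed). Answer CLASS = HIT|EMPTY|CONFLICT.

0: bank 0 row 2 — prev None → EMPTY
1: bank 0 row 3 — prev 2 → CONFLICT
2: bank 1 row 5 — prev None → EMPTY
3: bank 1 row 5 — prev 5 → HIT
4: bank 4 row 4 — prev None → EMPTY
5: bank 4 row 4 — prev 4 → HIT
6: bank 1 row 5 — prev 5 → HIT
7: bank 2 row 1 — prev None → EMPTY
8: bank 3 row 2 — prev None → EMPTY
9: bank 3 row 2 — prev 2 → HIT
10: bank 4 row 4 — prev 4 → HIT
11: bank 2 row 1 — prev 1 → HIT
12: bank 4 row 4 — prev 4 → HIT
13: bank 1 row 0 — prev 5 → CONFLICT
14: bank 0 row 4 — prev 3 → CONFLICT
15: bank 4 row 5 — prev 4 → CONFLICT

CLASS = CONFLICT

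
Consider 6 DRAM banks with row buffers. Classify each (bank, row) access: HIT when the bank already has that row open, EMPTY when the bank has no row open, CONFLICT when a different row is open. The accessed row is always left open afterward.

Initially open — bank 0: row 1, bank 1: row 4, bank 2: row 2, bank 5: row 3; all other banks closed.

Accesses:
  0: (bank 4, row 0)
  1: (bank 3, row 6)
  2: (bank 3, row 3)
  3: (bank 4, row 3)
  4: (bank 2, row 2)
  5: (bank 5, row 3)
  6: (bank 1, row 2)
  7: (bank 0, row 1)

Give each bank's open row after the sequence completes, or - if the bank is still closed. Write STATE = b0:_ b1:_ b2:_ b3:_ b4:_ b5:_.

step 0: bank4 None->0 [EMPTY]
step 1: bank3 None->6 [EMPTY]
step 2: bank3 6->3 [CONFLICT]
step 3: bank4 0->3 [CONFLICT]
step 4: bank2 2->2 [HIT]
step 5: bank5 3->3 [HIT]
step 6: bank1 4->2 [CONFLICT]
step 7: bank0 1->1 [HIT]

STATE = b0:1 b1:2 b2:2 b3:3 b4:3 b5:3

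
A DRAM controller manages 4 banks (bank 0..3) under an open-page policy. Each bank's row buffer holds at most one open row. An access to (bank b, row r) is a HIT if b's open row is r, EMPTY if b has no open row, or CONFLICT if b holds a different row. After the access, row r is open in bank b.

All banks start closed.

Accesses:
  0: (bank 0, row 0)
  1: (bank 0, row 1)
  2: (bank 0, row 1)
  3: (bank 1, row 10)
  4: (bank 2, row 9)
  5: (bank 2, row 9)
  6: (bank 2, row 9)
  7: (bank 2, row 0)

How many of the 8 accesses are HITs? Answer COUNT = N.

0: bank 0 row 0 — prev None → EMPTY
1: bank 0 row 1 — prev 0 → CONFLICT
2: bank 0 row 1 — prev 1 → HIT
3: bank 1 row 10 — prev None → EMPTY
4: bank 2 row 9 — prev None → EMPTY
5: bank 2 row 9 — prev 9 → HIT
6: bank 2 row 9 — prev 9 → HIT
7: bank 2 row 0 — prev 9 → CONFLICT

COUNT = 3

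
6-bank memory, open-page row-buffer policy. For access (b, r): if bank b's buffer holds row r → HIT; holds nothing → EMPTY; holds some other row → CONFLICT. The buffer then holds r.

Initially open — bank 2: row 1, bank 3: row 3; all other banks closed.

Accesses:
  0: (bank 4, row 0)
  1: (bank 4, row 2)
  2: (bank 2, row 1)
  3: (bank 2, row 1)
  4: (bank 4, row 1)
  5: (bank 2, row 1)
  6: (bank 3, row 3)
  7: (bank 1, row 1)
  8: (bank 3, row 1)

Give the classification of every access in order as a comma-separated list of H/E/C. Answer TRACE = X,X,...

TRACE = E,C,H,H,C,H,H,E,C

#0 (4,0) E
#1 (4,2) C  (was 0)
#2 (2,1) H  (was 1)
#3 (2,1) H  (was 1)
#4 (4,1) C  (was 2)
#5 (2,1) H  (was 1)
#6 (3,3) H  (was 3)
#7 (1,1) E
#8 (3,1) C  (was 3)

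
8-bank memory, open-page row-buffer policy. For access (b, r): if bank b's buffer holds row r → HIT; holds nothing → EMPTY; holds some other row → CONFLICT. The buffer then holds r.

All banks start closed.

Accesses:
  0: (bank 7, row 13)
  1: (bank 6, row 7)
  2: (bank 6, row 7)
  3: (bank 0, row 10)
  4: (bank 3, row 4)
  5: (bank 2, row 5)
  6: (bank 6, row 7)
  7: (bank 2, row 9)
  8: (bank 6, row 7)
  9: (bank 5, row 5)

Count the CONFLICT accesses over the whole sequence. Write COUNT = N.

COUNT = 1

  [0] b7 r13: no row ⇒ E
  [1] b6 r7: no row ⇒ E
  [2] b6 r7: had r7 ⇒ H
  [3] b0 r10: no row ⇒ E
  [4] b3 r4: no row ⇒ E
  [5] b2 r5: no row ⇒ E
  [6] b6 r7: had r7 ⇒ H
  [7] b2 r9: had r5 ⇒ C
  [8] b6 r7: had r7 ⇒ H
  [9] b5 r5: no row ⇒ E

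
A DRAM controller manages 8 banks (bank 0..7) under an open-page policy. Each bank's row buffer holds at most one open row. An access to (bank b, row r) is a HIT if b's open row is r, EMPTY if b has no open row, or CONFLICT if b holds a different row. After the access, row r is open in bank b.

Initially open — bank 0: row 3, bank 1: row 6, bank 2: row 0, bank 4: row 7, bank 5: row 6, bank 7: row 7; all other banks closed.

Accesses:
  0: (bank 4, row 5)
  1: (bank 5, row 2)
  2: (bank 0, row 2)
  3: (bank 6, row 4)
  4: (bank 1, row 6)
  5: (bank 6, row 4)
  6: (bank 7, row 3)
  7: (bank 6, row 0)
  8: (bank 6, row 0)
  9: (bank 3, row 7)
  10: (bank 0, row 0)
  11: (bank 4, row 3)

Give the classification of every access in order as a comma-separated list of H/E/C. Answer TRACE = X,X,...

step 0: bank4 7->5 [CONFLICT]
step 1: bank5 6->2 [CONFLICT]
step 2: bank0 3->2 [CONFLICT]
step 3: bank6 None->4 [EMPTY]
step 4: bank1 6->6 [HIT]
step 5: bank6 4->4 [HIT]
step 6: bank7 7->3 [CONFLICT]
step 7: bank6 4->0 [CONFLICT]
step 8: bank6 0->0 [HIT]
step 9: bank3 None->7 [EMPTY]
step 10: bank0 2->0 [CONFLICT]
step 11: bank4 5->3 [CONFLICT]

TRACE = C,C,C,E,H,H,C,C,H,E,C,C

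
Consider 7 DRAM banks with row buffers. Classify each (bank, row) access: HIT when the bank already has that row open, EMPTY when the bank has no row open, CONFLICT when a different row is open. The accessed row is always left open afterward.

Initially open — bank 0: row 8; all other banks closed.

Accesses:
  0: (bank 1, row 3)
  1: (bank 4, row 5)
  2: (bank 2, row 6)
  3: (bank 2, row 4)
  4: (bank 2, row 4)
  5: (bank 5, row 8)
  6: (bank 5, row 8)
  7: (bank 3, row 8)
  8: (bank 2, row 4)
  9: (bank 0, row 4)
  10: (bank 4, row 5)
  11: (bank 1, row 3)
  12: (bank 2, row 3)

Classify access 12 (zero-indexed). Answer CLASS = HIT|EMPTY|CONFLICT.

step 0: bank1 None->3 [EMPTY]
step 1: bank4 None->5 [EMPTY]
step 2: bank2 None->6 [EMPTY]
step 3: bank2 6->4 [CONFLICT]
step 4: bank2 4->4 [HIT]
step 5: bank5 None->8 [EMPTY]
step 6: bank5 8->8 [HIT]
step 7: bank3 None->8 [EMPTY]
step 8: bank2 4->4 [HIT]
step 9: bank0 8->4 [CONFLICT]
step 10: bank4 5->5 [HIT]
step 11: bank1 3->3 [HIT]
step 12: bank2 4->3 [CONFLICT]

CLASS = CONFLICT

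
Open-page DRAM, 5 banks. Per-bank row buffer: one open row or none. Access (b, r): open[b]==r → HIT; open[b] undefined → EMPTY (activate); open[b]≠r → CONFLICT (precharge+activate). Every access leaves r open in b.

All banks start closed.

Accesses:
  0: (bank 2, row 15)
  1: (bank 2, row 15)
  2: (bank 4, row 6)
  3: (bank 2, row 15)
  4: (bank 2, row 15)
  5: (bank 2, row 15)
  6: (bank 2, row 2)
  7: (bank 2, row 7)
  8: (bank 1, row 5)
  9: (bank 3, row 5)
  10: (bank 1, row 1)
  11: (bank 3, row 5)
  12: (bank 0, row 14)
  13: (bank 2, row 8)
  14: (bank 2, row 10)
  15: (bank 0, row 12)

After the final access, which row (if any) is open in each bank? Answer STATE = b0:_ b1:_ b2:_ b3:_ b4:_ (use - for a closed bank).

0: bank 2 row 15 — prev None → EMPTY
1: bank 2 row 15 — prev 15 → HIT
2: bank 4 row 6 — prev None → EMPTY
3: bank 2 row 15 — prev 15 → HIT
4: bank 2 row 15 — prev 15 → HIT
5: bank 2 row 15 — prev 15 → HIT
6: bank 2 row 2 — prev 15 → CONFLICT
7: bank 2 row 7 — prev 2 → CONFLICT
8: bank 1 row 5 — prev None → EMPTY
9: bank 3 row 5 — prev None → EMPTY
10: bank 1 row 1 — prev 5 → CONFLICT
11: bank 3 row 5 — prev 5 → HIT
12: bank 0 row 14 — prev None → EMPTY
13: bank 2 row 8 — prev 7 → CONFLICT
14: bank 2 row 10 — prev 8 → CONFLICT
15: bank 0 row 12 — prev 14 → CONFLICT

STATE = b0:12 b1:1 b2:10 b3:5 b4:6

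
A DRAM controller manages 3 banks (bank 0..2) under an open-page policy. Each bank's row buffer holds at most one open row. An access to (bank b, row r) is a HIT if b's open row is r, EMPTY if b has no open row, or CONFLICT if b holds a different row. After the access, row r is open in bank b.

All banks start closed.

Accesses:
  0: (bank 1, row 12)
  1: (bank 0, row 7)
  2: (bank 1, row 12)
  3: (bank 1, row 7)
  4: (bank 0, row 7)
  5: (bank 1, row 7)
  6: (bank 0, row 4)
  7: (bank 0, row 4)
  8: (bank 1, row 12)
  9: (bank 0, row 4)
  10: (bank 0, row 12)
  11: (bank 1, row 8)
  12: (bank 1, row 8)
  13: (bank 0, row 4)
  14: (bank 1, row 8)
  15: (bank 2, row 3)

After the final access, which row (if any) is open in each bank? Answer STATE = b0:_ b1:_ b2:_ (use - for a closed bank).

step 0: bank1 None->12 [EMPTY]
step 1: bank0 None->7 [EMPTY]
step 2: bank1 12->12 [HIT]
step 3: bank1 12->7 [CONFLICT]
step 4: bank0 7->7 [HIT]
step 5: bank1 7->7 [HIT]
step 6: bank0 7->4 [CONFLICT]
step 7: bank0 4->4 [HIT]
step 8: bank1 7->12 [CONFLICT]
step 9: bank0 4->4 [HIT]
step 10: bank0 4->12 [CONFLICT]
step 11: bank1 12->8 [CONFLICT]
step 12: bank1 8->8 [HIT]
step 13: bank0 12->4 [CONFLICT]
step 14: bank1 8->8 [HIT]
step 15: bank2 None->3 [EMPTY]

STATE = b0:4 b1:8 b2:3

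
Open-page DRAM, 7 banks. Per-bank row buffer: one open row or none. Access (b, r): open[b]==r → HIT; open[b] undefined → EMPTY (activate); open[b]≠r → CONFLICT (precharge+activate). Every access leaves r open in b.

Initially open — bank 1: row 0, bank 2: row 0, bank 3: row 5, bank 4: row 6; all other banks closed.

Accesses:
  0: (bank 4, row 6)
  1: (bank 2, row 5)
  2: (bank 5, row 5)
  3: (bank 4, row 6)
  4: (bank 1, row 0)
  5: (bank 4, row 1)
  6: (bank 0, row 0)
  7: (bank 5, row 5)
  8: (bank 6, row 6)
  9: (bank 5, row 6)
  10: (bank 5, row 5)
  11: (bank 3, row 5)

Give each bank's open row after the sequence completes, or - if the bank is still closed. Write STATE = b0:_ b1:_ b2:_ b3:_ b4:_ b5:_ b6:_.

STATE = b0:0 b1:0 b2:5 b3:5 b4:1 b5:5 b6:6

0: bank 4 row 6 — prev 6 → HIT
1: bank 2 row 5 — prev 0 → CONFLICT
2: bank 5 row 5 — prev None → EMPTY
3: bank 4 row 6 — prev 6 → HIT
4: bank 1 row 0 — prev 0 → HIT
5: bank 4 row 1 — prev 6 → CONFLICT
6: bank 0 row 0 — prev None → EMPTY
7: bank 5 row 5 — prev 5 → HIT
8: bank 6 row 6 — prev None → EMPTY
9: bank 5 row 6 — prev 5 → CONFLICT
10: bank 5 row 5 — prev 6 → CONFLICT
11: bank 3 row 5 — prev 5 → HIT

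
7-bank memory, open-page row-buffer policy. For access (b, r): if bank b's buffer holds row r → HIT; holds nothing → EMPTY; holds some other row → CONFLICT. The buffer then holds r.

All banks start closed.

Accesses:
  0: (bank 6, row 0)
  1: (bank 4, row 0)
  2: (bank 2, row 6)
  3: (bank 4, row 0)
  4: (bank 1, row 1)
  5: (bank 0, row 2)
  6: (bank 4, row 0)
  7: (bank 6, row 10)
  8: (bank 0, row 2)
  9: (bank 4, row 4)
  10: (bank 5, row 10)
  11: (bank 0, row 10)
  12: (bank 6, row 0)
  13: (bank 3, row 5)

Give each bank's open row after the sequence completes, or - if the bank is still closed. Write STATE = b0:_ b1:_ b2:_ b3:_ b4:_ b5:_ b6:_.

STATE = b0:10 b1:1 b2:6 b3:5 b4:4 b5:10 b6:0

step 0: bank6 None->0 [EMPTY]
step 1: bank4 None->0 [EMPTY]
step 2: bank2 None->6 [EMPTY]
step 3: bank4 0->0 [HIT]
step 4: bank1 None->1 [EMPTY]
step 5: bank0 None->2 [EMPTY]
step 6: bank4 0->0 [HIT]
step 7: bank6 0->10 [CONFLICT]
step 8: bank0 2->2 [HIT]
step 9: bank4 0->4 [CONFLICT]
step 10: bank5 None->10 [EMPTY]
step 11: bank0 2->10 [CONFLICT]
step 12: bank6 10->0 [CONFLICT]
step 13: bank3 None->5 [EMPTY]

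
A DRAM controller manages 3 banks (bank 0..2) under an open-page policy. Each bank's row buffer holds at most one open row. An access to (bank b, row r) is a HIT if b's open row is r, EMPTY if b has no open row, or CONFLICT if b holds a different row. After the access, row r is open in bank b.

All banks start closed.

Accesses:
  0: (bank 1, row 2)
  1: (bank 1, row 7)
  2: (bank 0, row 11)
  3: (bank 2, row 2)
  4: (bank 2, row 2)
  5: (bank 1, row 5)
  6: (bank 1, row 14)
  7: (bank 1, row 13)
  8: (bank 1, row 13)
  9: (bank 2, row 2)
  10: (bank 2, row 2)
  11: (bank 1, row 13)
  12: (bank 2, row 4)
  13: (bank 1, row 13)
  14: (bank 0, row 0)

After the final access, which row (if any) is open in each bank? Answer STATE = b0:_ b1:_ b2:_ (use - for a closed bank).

STATE = b0:0 b1:13 b2:4

  [0] b1 r2: no row ⇒ E
  [1] b1 r7: had r2 ⇒ C
  [2] b0 r11: no row ⇒ E
  [3] b2 r2: no row ⇒ E
  [4] b2 r2: had r2 ⇒ H
  [5] b1 r5: had r7 ⇒ C
  [6] b1 r14: had r5 ⇒ C
  [7] b1 r13: had r14 ⇒ C
  [8] b1 r13: had r13 ⇒ H
  [9] b2 r2: had r2 ⇒ H
  [10] b2 r2: had r2 ⇒ H
  [11] b1 r13: had r13 ⇒ H
  [12] b2 r4: had r2 ⇒ C
  [13] b1 r13: had r13 ⇒ H
  [14] b0 r0: had r11 ⇒ C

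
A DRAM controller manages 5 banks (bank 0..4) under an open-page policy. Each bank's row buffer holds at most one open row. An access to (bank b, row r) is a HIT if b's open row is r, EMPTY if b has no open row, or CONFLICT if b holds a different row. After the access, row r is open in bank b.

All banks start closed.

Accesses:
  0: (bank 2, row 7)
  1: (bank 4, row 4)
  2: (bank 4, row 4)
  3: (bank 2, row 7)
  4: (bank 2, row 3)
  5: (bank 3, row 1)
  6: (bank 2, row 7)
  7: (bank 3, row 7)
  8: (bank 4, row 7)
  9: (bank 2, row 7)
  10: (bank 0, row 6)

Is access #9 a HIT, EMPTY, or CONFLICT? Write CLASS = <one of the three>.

#0 (2,7) E
#1 (4,4) E
#2 (4,4) H  (was 4)
#3 (2,7) H  (was 7)
#4 (2,3) C  (was 7)
#5 (3,1) E
#6 (2,7) C  (was 3)
#7 (3,7) C  (was 1)
#8 (4,7) C  (was 4)
#9 (2,7) H  (was 7)
#10 (0,6) E

CLASS = HIT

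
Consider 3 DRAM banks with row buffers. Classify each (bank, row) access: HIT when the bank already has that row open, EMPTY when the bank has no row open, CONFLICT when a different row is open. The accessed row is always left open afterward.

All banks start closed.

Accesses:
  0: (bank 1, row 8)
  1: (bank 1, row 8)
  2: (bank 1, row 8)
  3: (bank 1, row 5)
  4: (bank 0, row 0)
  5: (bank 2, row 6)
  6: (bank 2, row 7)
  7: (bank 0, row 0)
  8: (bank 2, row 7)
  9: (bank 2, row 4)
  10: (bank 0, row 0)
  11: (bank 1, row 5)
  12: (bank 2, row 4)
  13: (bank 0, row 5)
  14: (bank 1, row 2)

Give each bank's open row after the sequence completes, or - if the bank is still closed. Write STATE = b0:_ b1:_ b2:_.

STATE = b0:5 b1:2 b2:4

step 0: bank1 None->8 [EMPTY]
step 1: bank1 8->8 [HIT]
step 2: bank1 8->8 [HIT]
step 3: bank1 8->5 [CONFLICT]
step 4: bank0 None->0 [EMPTY]
step 5: bank2 None->6 [EMPTY]
step 6: bank2 6->7 [CONFLICT]
step 7: bank0 0->0 [HIT]
step 8: bank2 7->7 [HIT]
step 9: bank2 7->4 [CONFLICT]
step 10: bank0 0->0 [HIT]
step 11: bank1 5->5 [HIT]
step 12: bank2 4->4 [HIT]
step 13: bank0 0->5 [CONFLICT]
step 14: bank1 5->2 [CONFLICT]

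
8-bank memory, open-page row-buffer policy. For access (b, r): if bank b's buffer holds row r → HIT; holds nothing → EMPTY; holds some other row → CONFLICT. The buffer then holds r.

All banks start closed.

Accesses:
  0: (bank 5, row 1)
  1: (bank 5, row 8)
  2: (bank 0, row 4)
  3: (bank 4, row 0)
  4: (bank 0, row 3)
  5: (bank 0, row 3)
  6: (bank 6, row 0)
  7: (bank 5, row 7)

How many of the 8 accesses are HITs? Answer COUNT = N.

COUNT = 1

  [0] b5 r1: no row ⇒ E
  [1] b5 r8: had r1 ⇒ C
  [2] b0 r4: no row ⇒ E
  [3] b4 r0: no row ⇒ E
  [4] b0 r3: had r4 ⇒ C
  [5] b0 r3: had r3 ⇒ H
  [6] b6 r0: no row ⇒ E
  [7] b5 r7: had r8 ⇒ C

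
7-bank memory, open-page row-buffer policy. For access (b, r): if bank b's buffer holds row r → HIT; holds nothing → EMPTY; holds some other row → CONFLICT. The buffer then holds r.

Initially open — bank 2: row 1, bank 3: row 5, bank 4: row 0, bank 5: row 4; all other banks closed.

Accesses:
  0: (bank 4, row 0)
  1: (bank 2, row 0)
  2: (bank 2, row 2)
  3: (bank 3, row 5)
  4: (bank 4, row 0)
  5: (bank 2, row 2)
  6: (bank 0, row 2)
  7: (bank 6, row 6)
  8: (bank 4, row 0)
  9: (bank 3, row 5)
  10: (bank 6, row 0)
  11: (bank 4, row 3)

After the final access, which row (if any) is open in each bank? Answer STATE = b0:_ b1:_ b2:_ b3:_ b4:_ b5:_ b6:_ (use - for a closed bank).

STATE = b0:2 b1:- b2:2 b3:5 b4:3 b5:4 b6:0

#0 (4,0) H  (was 0)
#1 (2,0) C  (was 1)
#2 (2,2) C  (was 0)
#3 (3,5) H  (was 5)
#4 (4,0) H  (was 0)
#5 (2,2) H  (was 2)
#6 (0,2) E
#7 (6,6) E
#8 (4,0) H  (was 0)
#9 (3,5) H  (was 5)
#10 (6,0) C  (was 6)
#11 (4,3) C  (was 0)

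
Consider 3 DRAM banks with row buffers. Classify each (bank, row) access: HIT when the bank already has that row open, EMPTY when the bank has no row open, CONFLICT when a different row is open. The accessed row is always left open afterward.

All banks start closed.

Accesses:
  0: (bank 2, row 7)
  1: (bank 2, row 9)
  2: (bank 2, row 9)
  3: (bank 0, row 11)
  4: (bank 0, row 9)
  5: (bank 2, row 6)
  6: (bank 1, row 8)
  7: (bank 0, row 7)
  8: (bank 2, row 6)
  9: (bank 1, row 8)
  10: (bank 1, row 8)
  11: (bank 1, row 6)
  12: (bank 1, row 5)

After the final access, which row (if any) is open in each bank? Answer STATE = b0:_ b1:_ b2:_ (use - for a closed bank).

  [0] b2 r7: no row ⇒ E
  [1] b2 r9: had r7 ⇒ C
  [2] b2 r9: had r9 ⇒ H
  [3] b0 r11: no row ⇒ E
  [4] b0 r9: had r11 ⇒ C
  [5] b2 r6: had r9 ⇒ C
  [6] b1 r8: no row ⇒ E
  [7] b0 r7: had r9 ⇒ C
  [8] b2 r6: had r6 ⇒ H
  [9] b1 r8: had r8 ⇒ H
  [10] b1 r8: had r8 ⇒ H
  [11] b1 r6: had r8 ⇒ C
  [12] b1 r5: had r6 ⇒ C

STATE = b0:7 b1:5 b2:6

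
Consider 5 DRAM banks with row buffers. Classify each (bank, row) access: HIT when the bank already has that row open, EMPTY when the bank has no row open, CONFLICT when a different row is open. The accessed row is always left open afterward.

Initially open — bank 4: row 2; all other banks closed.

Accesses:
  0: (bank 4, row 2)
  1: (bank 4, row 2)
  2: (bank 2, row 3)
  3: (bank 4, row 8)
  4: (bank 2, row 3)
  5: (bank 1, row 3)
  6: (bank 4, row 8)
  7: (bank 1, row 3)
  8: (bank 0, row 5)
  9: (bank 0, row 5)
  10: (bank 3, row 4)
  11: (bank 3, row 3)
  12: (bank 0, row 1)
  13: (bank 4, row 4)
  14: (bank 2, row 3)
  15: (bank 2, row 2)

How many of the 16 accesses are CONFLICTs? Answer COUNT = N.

COUNT = 5

step 0: bank4 2->2 [HIT]
step 1: bank4 2->2 [HIT]
step 2: bank2 None->3 [EMPTY]
step 3: bank4 2->8 [CONFLICT]
step 4: bank2 3->3 [HIT]
step 5: bank1 None->3 [EMPTY]
step 6: bank4 8->8 [HIT]
step 7: bank1 3->3 [HIT]
step 8: bank0 None->5 [EMPTY]
step 9: bank0 5->5 [HIT]
step 10: bank3 None->4 [EMPTY]
step 11: bank3 4->3 [CONFLICT]
step 12: bank0 5->1 [CONFLICT]
step 13: bank4 8->4 [CONFLICT]
step 14: bank2 3->3 [HIT]
step 15: bank2 3->2 [CONFLICT]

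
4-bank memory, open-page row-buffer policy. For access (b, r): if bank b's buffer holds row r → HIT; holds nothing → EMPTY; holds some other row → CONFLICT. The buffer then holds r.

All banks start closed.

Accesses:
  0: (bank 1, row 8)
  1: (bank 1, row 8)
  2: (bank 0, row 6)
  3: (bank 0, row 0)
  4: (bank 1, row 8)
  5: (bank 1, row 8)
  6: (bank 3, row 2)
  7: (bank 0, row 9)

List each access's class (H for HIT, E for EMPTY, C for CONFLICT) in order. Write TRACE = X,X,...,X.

0: bank 1 row 8 — prev None → EMPTY
1: bank 1 row 8 — prev 8 → HIT
2: bank 0 row 6 — prev None → EMPTY
3: bank 0 row 0 — prev 6 → CONFLICT
4: bank 1 row 8 — prev 8 → HIT
5: bank 1 row 8 — prev 8 → HIT
6: bank 3 row 2 — prev None → EMPTY
7: bank 0 row 9 — prev 0 → CONFLICT

TRACE = E,H,E,C,H,H,E,C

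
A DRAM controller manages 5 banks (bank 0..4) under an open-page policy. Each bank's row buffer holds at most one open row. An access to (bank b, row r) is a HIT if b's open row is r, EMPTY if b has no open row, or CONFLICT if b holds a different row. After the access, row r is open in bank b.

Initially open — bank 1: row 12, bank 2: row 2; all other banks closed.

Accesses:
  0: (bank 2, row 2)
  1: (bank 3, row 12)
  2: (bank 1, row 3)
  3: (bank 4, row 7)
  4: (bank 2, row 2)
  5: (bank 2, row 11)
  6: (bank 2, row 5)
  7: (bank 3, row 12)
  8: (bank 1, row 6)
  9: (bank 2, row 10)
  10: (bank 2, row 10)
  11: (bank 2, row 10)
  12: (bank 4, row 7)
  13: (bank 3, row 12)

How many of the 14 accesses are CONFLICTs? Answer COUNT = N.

  [0] b2 r2: had r2 ⇒ H
  [1] b3 r12: no row ⇒ E
  [2] b1 r3: had r12 ⇒ C
  [3] b4 r7: no row ⇒ E
  [4] b2 r2: had r2 ⇒ H
  [5] b2 r11: had r2 ⇒ C
  [6] b2 r5: had r11 ⇒ C
  [7] b3 r12: had r12 ⇒ H
  [8] b1 r6: had r3 ⇒ C
  [9] b2 r10: had r5 ⇒ C
  [10] b2 r10: had r10 ⇒ H
  [11] b2 r10: had r10 ⇒ H
  [12] b4 r7: had r7 ⇒ H
  [13] b3 r12: had r12 ⇒ H

COUNT = 5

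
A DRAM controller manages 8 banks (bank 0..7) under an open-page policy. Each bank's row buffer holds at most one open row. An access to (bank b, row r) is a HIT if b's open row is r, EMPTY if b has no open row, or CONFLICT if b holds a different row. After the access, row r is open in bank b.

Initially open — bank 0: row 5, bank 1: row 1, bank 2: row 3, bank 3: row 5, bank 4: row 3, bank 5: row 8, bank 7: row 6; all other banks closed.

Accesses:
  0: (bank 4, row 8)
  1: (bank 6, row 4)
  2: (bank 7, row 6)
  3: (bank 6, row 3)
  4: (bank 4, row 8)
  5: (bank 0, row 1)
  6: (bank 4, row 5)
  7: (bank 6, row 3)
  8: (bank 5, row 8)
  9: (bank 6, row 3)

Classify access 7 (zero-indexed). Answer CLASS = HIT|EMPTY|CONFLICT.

CLASS = HIT

step 0: bank4 3->8 [CONFLICT]
step 1: bank6 None->4 [EMPTY]
step 2: bank7 6->6 [HIT]
step 3: bank6 4->3 [CONFLICT]
step 4: bank4 8->8 [HIT]
step 5: bank0 5->1 [CONFLICT]
step 6: bank4 8->5 [CONFLICT]
step 7: bank6 3->3 [HIT]
step 8: bank5 8->8 [HIT]
step 9: bank6 3->3 [HIT]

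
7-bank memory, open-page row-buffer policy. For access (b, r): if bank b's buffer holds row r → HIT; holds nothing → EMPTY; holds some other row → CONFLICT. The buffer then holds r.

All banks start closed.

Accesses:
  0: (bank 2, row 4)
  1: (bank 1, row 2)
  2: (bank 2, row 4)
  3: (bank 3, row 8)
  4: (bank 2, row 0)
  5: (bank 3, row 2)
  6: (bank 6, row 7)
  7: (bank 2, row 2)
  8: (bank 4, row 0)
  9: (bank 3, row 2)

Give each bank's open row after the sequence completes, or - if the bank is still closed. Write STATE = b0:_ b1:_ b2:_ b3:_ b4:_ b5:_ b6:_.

STATE = b0:- b1:2 b2:2 b3:2 b4:0 b5:- b6:7

  [0] b2 r4: no row ⇒ E
  [1] b1 r2: no row ⇒ E
  [2] b2 r4: had r4 ⇒ H
  [3] b3 r8: no row ⇒ E
  [4] b2 r0: had r4 ⇒ C
  [5] b3 r2: had r8 ⇒ C
  [6] b6 r7: no row ⇒ E
  [7] b2 r2: had r0 ⇒ C
  [8] b4 r0: no row ⇒ E
  [9] b3 r2: had r2 ⇒ H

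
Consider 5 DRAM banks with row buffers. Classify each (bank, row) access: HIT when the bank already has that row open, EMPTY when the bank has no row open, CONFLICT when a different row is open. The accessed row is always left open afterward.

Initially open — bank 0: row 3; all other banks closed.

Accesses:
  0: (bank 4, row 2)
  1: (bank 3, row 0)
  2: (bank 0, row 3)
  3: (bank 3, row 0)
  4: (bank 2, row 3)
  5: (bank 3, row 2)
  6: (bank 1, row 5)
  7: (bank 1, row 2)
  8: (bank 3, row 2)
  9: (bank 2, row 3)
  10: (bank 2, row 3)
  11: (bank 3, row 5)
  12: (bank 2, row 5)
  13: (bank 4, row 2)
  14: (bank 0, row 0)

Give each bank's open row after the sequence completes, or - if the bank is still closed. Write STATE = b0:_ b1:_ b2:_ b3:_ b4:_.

STATE = b0:0 b1:2 b2:5 b3:5 b4:2

  [0] b4 r2: no row ⇒ E
  [1] b3 r0: no row ⇒ E
  [2] b0 r3: had r3 ⇒ H
  [3] b3 r0: had r0 ⇒ H
  [4] b2 r3: no row ⇒ E
  [5] b3 r2: had r0 ⇒ C
  [6] b1 r5: no row ⇒ E
  [7] b1 r2: had r5 ⇒ C
  [8] b3 r2: had r2 ⇒ H
  [9] b2 r3: had r3 ⇒ H
  [10] b2 r3: had r3 ⇒ H
  [11] b3 r5: had r2 ⇒ C
  [12] b2 r5: had r3 ⇒ C
  [13] b4 r2: had r2 ⇒ H
  [14] b0 r0: had r3 ⇒ C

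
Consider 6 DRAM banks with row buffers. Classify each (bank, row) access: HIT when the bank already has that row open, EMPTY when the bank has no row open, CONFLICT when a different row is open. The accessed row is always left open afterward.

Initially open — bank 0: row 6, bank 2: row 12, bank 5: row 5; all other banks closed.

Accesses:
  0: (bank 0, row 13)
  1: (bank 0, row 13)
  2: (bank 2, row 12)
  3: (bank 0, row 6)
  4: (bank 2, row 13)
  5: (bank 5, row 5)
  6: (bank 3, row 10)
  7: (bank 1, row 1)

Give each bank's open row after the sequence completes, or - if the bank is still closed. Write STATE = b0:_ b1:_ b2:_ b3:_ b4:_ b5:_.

STATE = b0:6 b1:1 b2:13 b3:10 b4:- b5:5

#0 (0,13) C  (was 6)
#1 (0,13) H  (was 13)
#2 (2,12) H  (was 12)
#3 (0,6) C  (was 13)
#4 (2,13) C  (was 12)
#5 (5,5) H  (was 5)
#6 (3,10) E
#7 (1,1) E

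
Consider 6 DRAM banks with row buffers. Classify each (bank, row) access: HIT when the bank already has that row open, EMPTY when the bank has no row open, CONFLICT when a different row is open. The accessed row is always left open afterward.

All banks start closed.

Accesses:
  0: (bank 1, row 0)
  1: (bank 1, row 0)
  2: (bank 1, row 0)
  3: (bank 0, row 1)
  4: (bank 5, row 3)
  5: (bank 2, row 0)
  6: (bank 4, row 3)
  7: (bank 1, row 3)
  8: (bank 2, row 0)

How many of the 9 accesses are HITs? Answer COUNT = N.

COUNT = 3

#0 (1,0) E
#1 (1,0) H  (was 0)
#2 (1,0) H  (was 0)
#3 (0,1) E
#4 (5,3) E
#5 (2,0) E
#6 (4,3) E
#7 (1,3) C  (was 0)
#8 (2,0) H  (was 0)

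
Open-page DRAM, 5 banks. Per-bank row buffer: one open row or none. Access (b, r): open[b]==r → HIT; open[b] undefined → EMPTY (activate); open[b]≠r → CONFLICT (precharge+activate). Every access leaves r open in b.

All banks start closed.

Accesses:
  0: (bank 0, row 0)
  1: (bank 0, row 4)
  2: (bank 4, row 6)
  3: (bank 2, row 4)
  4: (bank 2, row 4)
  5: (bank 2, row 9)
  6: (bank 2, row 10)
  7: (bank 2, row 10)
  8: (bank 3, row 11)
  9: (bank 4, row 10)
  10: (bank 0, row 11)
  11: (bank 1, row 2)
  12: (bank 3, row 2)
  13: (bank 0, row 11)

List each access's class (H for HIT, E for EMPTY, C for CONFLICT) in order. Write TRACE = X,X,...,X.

TRACE = E,C,E,E,H,C,C,H,E,C,C,E,C,H

0: bank 0 row 0 — prev None → EMPTY
1: bank 0 row 4 — prev 0 → CONFLICT
2: bank 4 row 6 — prev None → EMPTY
3: bank 2 row 4 — prev None → EMPTY
4: bank 2 row 4 — prev 4 → HIT
5: bank 2 row 9 — prev 4 → CONFLICT
6: bank 2 row 10 — prev 9 → CONFLICT
7: bank 2 row 10 — prev 10 → HIT
8: bank 3 row 11 — prev None → EMPTY
9: bank 4 row 10 — prev 6 → CONFLICT
10: bank 0 row 11 — prev 4 → CONFLICT
11: bank 1 row 2 — prev None → EMPTY
12: bank 3 row 2 — prev 11 → CONFLICT
13: bank 0 row 11 — prev 11 → HIT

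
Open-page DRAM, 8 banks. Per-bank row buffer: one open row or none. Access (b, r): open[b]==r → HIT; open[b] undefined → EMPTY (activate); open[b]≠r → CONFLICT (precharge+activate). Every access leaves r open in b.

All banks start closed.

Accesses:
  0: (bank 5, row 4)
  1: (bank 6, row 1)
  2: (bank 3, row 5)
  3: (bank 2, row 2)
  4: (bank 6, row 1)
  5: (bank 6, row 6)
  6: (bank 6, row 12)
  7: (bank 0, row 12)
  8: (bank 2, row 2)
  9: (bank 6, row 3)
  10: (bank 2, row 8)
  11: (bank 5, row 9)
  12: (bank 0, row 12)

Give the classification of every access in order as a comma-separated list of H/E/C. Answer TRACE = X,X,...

0: bank 5 row 4 — prev None → EMPTY
1: bank 6 row 1 — prev None → EMPTY
2: bank 3 row 5 — prev None → EMPTY
3: bank 2 row 2 — prev None → EMPTY
4: bank 6 row 1 — prev 1 → HIT
5: bank 6 row 6 — prev 1 → CONFLICT
6: bank 6 row 12 — prev 6 → CONFLICT
7: bank 0 row 12 — prev None → EMPTY
8: bank 2 row 2 — prev 2 → HIT
9: bank 6 row 3 — prev 12 → CONFLICT
10: bank 2 row 8 — prev 2 → CONFLICT
11: bank 5 row 9 — prev 4 → CONFLICT
12: bank 0 row 12 — prev 12 → HIT

TRACE = E,E,E,E,H,C,C,E,H,C,C,C,H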